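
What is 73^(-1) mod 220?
217

gcd(73, 220) = 1, so the inverse exists.
Extended Euclidean algorithm on (220, 73):
220 = 3 × 73 + 1  ⟹  1 = (1)·220 + (-3)·73
So (-3)·73 ≡ 1 (mod 220), i.e. 73^(-1) ≡ -3 ≡ 217 (mod 220).
Check: 73 × 217 = 15841 ≡ 1 (mod 220)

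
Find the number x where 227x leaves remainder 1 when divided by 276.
107

gcd(227, 276) = 1, so the inverse exists.
Extended Euclidean algorithm on (276, 227):
276 = 1 × 227 + 49  ⟹  49 = (1)·276 + (-1)·227
227 = 4 × 49 + 31  ⟹  31 = (-4)·276 + (5)·227
49 = 1 × 31 + 18  ⟹  18 = (5)·276 + (-6)·227
31 = 1 × 18 + 13  ⟹  13 = (-9)·276 + (11)·227
18 = 1 × 13 + 5  ⟹  5 = (14)·276 + (-17)·227
13 = 2 × 5 + 3  ⟹  3 = (-37)·276 + (45)·227
5 = 1 × 3 + 2  ⟹  2 = (51)·276 + (-62)·227
3 = 1 × 2 + 1  ⟹  1 = (-88)·276 + (107)·227
So (107)·227 ≡ 1 (mod 276), i.e. 227^(-1) ≡ 107 (mod 276).
Check: 227 × 107 = 24289 ≡ 1 (mod 276)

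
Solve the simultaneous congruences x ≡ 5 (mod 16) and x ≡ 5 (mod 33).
5

Using Chinese Remainder Theorem:
M = 16 × 33 = 528
M1 = 33, M2 = 16
y1 = 33^(-1) mod 16 = 1
y2 = 16^(-1) mod 33 = 31
x = (5×33×1 + 5×16×31) mod 528 = 5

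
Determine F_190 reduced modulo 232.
79

Matrix identity: Q^n = [[F_(n+1), F_n], [F_n, F_(n-1)]] with Q = [[1,1],[1,0]].
n = 190 = 10111110₂. Square-and-multiply, entries mod 232:
Q^1 = [[1,1],[1,0]]
Q^2 = (Q^1)² = [[2,1],[1,1]]
Q^5 = (Q^2)²·Q = [[8,5],[5,3]]
Q^11 = (Q^5)²·Q = [[144,89],[89,55]]
Q^23 = (Q^11)²·Q = [[200,121],[121,79]]
Q^47 = (Q^23)²·Q = [[8,121],[121,119]]
Q^95 = (Q^47)²·Q = [[144,89],[89,55]]
Q^190 = (Q^95)² = [[121,79],[79,42]]
F_190 mod 232 = Q^190[0][1] = 79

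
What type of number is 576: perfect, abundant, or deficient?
abundant

Proper divisors of 576: sum = 1 + 2 + 3 + 4 + 6 + 8 + 9 + 12 + ... + 96 + 144 + 192 + 288 (20 divisors) = 1075
Since 1075 > 576, 576 is abundant.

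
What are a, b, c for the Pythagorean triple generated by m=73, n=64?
(1233, 9344, 9425)

Euclid's formula: a = m² - n², b = 2mn, c = m² + n²
m = 73, n = 64
a = 73² - 64² = 5329 - 4096 = 1233
b = 2 × 73 × 64 = 9344
c = 73² + 64² = 5329 + 4096 = 9425
Verification: 1233² + 9344² = 1520289 + 87310336 = 88830625 = 9425² ✓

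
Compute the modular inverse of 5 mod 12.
5

gcd(5, 12) = 1, so the inverse exists.
Extended Euclidean algorithm on (12, 5):
12 = 2 × 5 + 2  ⟹  2 = (1)·12 + (-2)·5
5 = 2 × 2 + 1  ⟹  1 = (-2)·12 + (5)·5
So (5)·5 ≡ 1 (mod 12), i.e. 5^(-1) ≡ 5 (mod 12).
Check: 5 × 5 = 25 ≡ 1 (mod 12)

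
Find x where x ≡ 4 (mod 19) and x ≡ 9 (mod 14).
23

Using Chinese Remainder Theorem:
M = 19 × 14 = 266
M1 = 14, M2 = 19
y1 = 14^(-1) mod 19 = 15
y2 = 19^(-1) mod 14 = 3
x = (4×14×15 + 9×19×3) mod 266 = 23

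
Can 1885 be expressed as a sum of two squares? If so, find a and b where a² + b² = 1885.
6² + 43² (a=6, b=43)

Factorization: 1885 = 5 × 13 × 29
By Fermat: n is sum of two squares iff every prime p ≡ 3 (mod 4) appears to even power.
All primes ≡ 3 (mod 4) appear to even power.
Search a = 0, 1, 2, … for 1885 - a² a perfect square: first hit at a = 6: 1885 - 36 = 1849 = 43².
1885 = 6² + 43² = 36 + 1849 ✓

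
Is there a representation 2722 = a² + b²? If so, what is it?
11² + 51² (a=11, b=51)

Factorization: 2722 = 2 × 1361
By Fermat: n is sum of two squares iff every prime p ≡ 3 (mod 4) appears to even power.
All primes ≡ 3 (mod 4) appear to even power.
Search a = 0, 1, 2, … for 2722 - a² a perfect square: first hit at a = 11: 2722 - 121 = 2601 = 51².
2722 = 11² + 51² = 121 + 2601 ✓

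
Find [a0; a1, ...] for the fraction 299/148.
[2; 49, 3]

Euclidean algorithm steps:
299 = 2 × 148 + 3
148 = 49 × 3 + 1
3 = 3 × 1 + 0
Continued fraction: [2; 49, 3]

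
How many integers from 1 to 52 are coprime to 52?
24

52 = 2^2 × 13
φ(n) = n × ∏(1 - 1/p) for each prime p dividing n
φ(52) = 52 × (1 - 1/2) × (1 - 1/13) = 24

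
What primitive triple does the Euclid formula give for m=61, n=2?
(3717, 244, 3725)

Euclid's formula: a = m² - n², b = 2mn, c = m² + n²
m = 61, n = 2
a = 61² - 2² = 3721 - 4 = 3717
b = 2 × 61 × 2 = 244
c = 61² + 2² = 3721 + 4 = 3725
Verification: 3717² + 244² = 13816089 + 59536 = 13875625 = 3725² ✓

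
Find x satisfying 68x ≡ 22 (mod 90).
x ≡ 44 (mod 45)

gcd(68, 90) = 2, which divides 22, so solutions exist.
Divide through by 2: 34x ≡ 11 (mod 45).
Find 34^(-1) mod 45 by the extended Euclidean algorithm:
45 = 1 × 34 + 11  ⟹  11 = (1)·45 + (-1)·34
34 = 3 × 11 + 1  ⟹  1 = (-3)·45 + (4)·34
So (4)·34 ≡ 1 (mod 45), i.e. 34^(-1) ≡ 4 (mod 45).
x ≡ 4 × 11 = 44 ≡ 44 (mod 45).
Check: 68 × 44 = 2992 ≡ 22 (mod 90).
x ≡ 44 (mod 45), giving 2 solutions mod 90.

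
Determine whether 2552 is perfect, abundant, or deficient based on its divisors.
abundant

Proper divisors of 2552: sum = 1 + 2 + 4 + 8 + 11 + 22 + 29 + 44 + 58 + 88 + 116 + 232 + 319 + 638 + 1276 = 2848
Since 2848 > 2552, 2552 is abundant.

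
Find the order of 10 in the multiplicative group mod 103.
34

103 is prime, so ord(10) divides φ(103) = 102.
Divisors of 102: 1, 2, 3, 6, 17, 34, 51, 102.
Repeated squaring: 10^1 ≡ 10, 10^2 ≡ 100, 10^4 ≡ 9, 10^8 ≡ 81, 10^16 ≡ 72, 10^32 ≡ 34, 10^64 ≡ 23 (mod 103).
Test 10^d mod 103 for each divisor d in increasing order:
10^1 ≡ 10
10^2 ≡ 100
10^3 = 10^2·10^1 ≡ 73
10^6 = 10^4·10^2 ≡ 76
10^17 = 10^16·10^1 ≡ 102
10^34 = 10^32·10^2 ≡ 1  ← first divisor giving 1
The order is 34.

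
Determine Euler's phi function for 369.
240

369 = 3^2 × 41
φ(n) = n × ∏(1 - 1/p) for each prime p dividing n
φ(369) = 369 × (1 - 1/3) × (1 - 1/41) = 240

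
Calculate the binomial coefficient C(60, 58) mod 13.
2

Using Lucas' theorem:
Write n=60 and k=58 in base 13:
n in base 13: [4, 8]
k in base 13: [4, 6]
C(60,58) mod 13 = ∏ C(n_i, k_i) mod 13
Digit binomials (mod 13): C(4,4) = 1; C(8,6) = 28 ≡ 2
Product: 1 × 2 = 2 ≡ 2 (mod 13)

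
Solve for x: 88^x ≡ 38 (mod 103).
100

Baby-step giant-step with step n = ⌈√103⌉ = 11.
Baby steps 88^j mod 103 (j:value) for j=0..10: 0:1, 1:88, 2:19, 3:24, 4:52, 5:44, 6:61, 7:12, 8:26, 9:22, 10:82.
Giant-step multiplier: 88^(-11) ≡ 88^(102-11) = 88^91 ≡ 86 (mod 103).
Giant steps γ_i = 38·86^i mod 103: γ_0=38, γ_1=75, γ_2=64, γ_3=45, γ_4=59, γ_5=27, γ_6=56, γ_7=78, γ_8=13, γ_9=88 (in table at j=1).
x = i·n + j = 9·11 + 1 = 100.
Check: 88^100 ≡ 38 (mod 103).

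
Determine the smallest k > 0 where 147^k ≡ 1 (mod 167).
83

167 is prime, so ord(147) divides φ(167) = 166.
Divisors of 166: 1, 2, 83, 166.
Repeated squaring: 147^1 ≡ 147, 147^2 ≡ 66, 147^4 ≡ 14, 147^8 ≡ 29, 147^16 ≡ 6, 147^32 ≡ 36, 147^64 ≡ 127, 147^128 ≡ 97 (mod 167).
Test 147^d mod 167 for each divisor d in increasing order:
147^1 ≡ 147
147^2 ≡ 66
147^83 = 147^64·147^16·147^2·147^1 ≡ 1  ← first divisor giving 1
The order is 83.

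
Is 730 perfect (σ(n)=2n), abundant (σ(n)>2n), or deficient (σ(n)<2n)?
deficient

Proper divisors of 730: sum = 1 + 2 + 5 + 10 + 73 + 146 + 365 = 602
Since 602 < 730, 730 is deficient.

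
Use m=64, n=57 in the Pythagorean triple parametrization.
(847, 7296, 7345)

Euclid's formula: a = m² - n², b = 2mn, c = m² + n²
m = 64, n = 57
a = 64² - 57² = 4096 - 3249 = 847
b = 2 × 64 × 57 = 7296
c = 64² + 57² = 4096 + 3249 = 7345
Verification: 847² + 7296² = 717409 + 53231616 = 53949025 = 7345² ✓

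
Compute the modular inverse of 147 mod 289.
116

gcd(147, 289) = 1, so the inverse exists.
Extended Euclidean algorithm on (289, 147):
289 = 1 × 147 + 142  ⟹  142 = (1)·289 + (-1)·147
147 = 1 × 142 + 5  ⟹  5 = (-1)·289 + (2)·147
142 = 28 × 5 + 2  ⟹  2 = (29)·289 + (-57)·147
5 = 2 × 2 + 1  ⟹  1 = (-59)·289 + (116)·147
So (116)·147 ≡ 1 (mod 289), i.e. 147^(-1) ≡ 116 (mod 289).
Check: 147 × 116 = 17052 ≡ 1 (mod 289)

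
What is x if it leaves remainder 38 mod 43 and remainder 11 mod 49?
1285

Using Chinese Remainder Theorem:
M = 43 × 49 = 2107
M1 = 49, M2 = 43
y1 = 49^(-1) mod 43 = 36
y2 = 43^(-1) mod 49 = 8
x = (38×49×36 + 11×43×8) mod 2107 = 1285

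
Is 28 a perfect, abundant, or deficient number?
perfect

Proper divisors of 28: sum = 1 + 2 + 4 + 7 + 14 = 28
Since 28 = 28, 28 is perfect.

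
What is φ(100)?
40

100 = 2^2 × 5^2
φ(n) = n × ∏(1 - 1/p) for each prime p dividing n
φ(100) = 100 × (1 - 1/2) × (1 - 1/5) = 40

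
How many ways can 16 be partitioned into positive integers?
231

p(n) counts ways to write n as a sum of positive integers (order ignored).
Euler's pentagonal recurrence: p(k) = p(k-1) + p(k-2) - p(k-5) - p(k-7) + p(k-12) + p(k-15) - ... (offsets j(3j∓1)/2, signs ++--, p(0)=1, p(<0)=0).
DP table for k = 0..15: p(0)=1, p(1)=1, p(2)=2, p(3)=3, p(4)=5, p(5)=7, p(6)=11, p(7)=15, p(8)=22, p(9)=30, p(10)=42, p(11)=56, p(12)=77, p(13)=101, p(14)=135, p(15)=176.
Final step: p(16) = p(15) + p(14) - p(11) - p(9) + p(4) + p(1)
= 176 + 135 - 56 - 30 + 5 + 1
= 231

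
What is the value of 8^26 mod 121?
80

Repeated squaring. Binary of 26 = 11010.
8^1 ≡ 8 (mod 121); 8^2 ≡ 64 (mod 121); 8^4 ≡ 103 (mod 121); 8^8 ≡ 82 (mod 121); 8^16 ≡ 69 (mod 121)
8^26 = 8^2 × 8^8 × 8^16 ≡ 80 (mod 121)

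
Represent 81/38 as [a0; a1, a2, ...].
[2; 7, 1, 1, 2]

Euclidean algorithm steps:
81 = 2 × 38 + 5
38 = 7 × 5 + 3
5 = 1 × 3 + 2
3 = 1 × 2 + 1
2 = 2 × 1 + 0
Continued fraction: [2; 7, 1, 1, 2]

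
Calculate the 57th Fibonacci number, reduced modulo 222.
148

Matrix identity: Q^n = [[F_(n+1), F_n], [F_n, F_(n-1)]] with Q = [[1,1],[1,0]].
n = 57 = 111001₂. Square-and-multiply, entries mod 222:
Q^1 = [[1,1],[1,0]]
Q^3 = (Q^1)²·Q = [[3,2],[2,1]]
Q^7 = (Q^3)²·Q = [[21,13],[13,8]]
Q^14 = (Q^7)² = [[166,155],[155,11]]
Q^28 = (Q^14)² = [[77,129],[129,170]]
Q^57 = (Q^28)²·Q = [[43,148],[148,117]]
F_57 mod 222 = Q^57[0][1] = 148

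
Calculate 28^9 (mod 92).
80

Repeated squaring. Binary of 9 = 1001.
28^1 ≡ 28 (mod 92); 28^2 ≡ 48 (mod 92); 28^4 ≡ 4 (mod 92); 28^8 ≡ 16 (mod 92)
28^9 = 28^1 × 28^8 ≡ 80 (mod 92)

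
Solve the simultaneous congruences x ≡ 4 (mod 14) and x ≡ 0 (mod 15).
60

Using Chinese Remainder Theorem:
M = 14 × 15 = 210
M1 = 15, M2 = 14
y1 = 15^(-1) mod 14 = 1
y2 = 14^(-1) mod 15 = 14
x = (4×15×1 + 0×14×14) mod 210 = 60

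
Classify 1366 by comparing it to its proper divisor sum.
deficient

Proper divisors of 1366: sum = 1 + 2 + 683 = 686
Since 686 < 1366, 1366 is deficient.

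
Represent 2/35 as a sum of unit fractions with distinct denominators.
1/18 + 1/630

Greedy algorithm:
2/35: ceiling(35/2) = 18, use 1/18
1/630: ceiling(630/1) = 630, use 1/630
Result: 2/35 = 1/18 + 1/630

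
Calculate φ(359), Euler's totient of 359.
358

359 = 359
φ(n) = n × ∏(1 - 1/p) for each prime p dividing n
φ(359) = 359 × (1 - 1/359) = 358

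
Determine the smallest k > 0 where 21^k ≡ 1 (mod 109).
27

109 is prime, so ord(21) divides φ(109) = 108.
Divisors of 108: 1, 2, 3, 4, 6, 9, 12, 18, 27, 36, 54, 108.
Repeated squaring: 21^1 ≡ 21, 21^2 ≡ 5, 21^4 ≡ 25, 21^8 ≡ 80, 21^16 ≡ 78, 21^32 ≡ 89, 21^64 ≡ 73 (mod 109).
Test 21^d mod 109 for each divisor d in increasing order:
21^1 ≡ 21
21^2 ≡ 5
21^3 = 21^2·21^1 ≡ 105
21^4 ≡ 25
21^6 = 21^4·21^2 ≡ 16
21^9 = 21^8·21^1 ≡ 45
21^12 = 21^8·21^4 ≡ 38
21^18 = 21^16·21^2 ≡ 63
21^27 = 21^16·21^8·21^2·21^1 ≡ 1  ← first divisor giving 1
The order is 27.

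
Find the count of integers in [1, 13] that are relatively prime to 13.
12

13 = 13
φ(n) = n × ∏(1 - 1/p) for each prime p dividing n
φ(13) = 13 × (1 - 1/13) = 12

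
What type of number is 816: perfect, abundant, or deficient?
abundant

Proper divisors of 816: sum = 1 + 2 + 3 + 4 + 6 + 8 + 12 + 16 + ... + 136 + 204 + 272 + 408 (19 divisors) = 1416
Since 1416 > 816, 816 is abundant.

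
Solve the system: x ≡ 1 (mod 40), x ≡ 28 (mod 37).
361

Using Chinese Remainder Theorem:
M = 40 × 37 = 1480
M1 = 37, M2 = 40
y1 = 37^(-1) mod 40 = 13
y2 = 40^(-1) mod 37 = 25
x = (1×37×13 + 28×40×25) mod 1480 = 361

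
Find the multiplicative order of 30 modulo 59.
58

59 is prime, so ord(30) divides φ(59) = 58.
Divisors of 58: 1, 2, 29, 58.
Repeated squaring: 30^1 ≡ 30, 30^2 ≡ 15, 30^4 ≡ 48, 30^8 ≡ 3, 30^16 ≡ 9, 30^32 ≡ 22 (mod 59).
Test 30^d mod 59 for each divisor d in increasing order:
30^1 ≡ 30
30^2 ≡ 15
30^29 = 30^16·30^8·30^4·30^1 ≡ 58
30^58 = 30^32·30^16·30^8·30^2 ≡ 1  ← first divisor giving 1
The order is 58.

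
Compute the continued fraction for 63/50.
[1; 3, 1, 5, 2]

Euclidean algorithm steps:
63 = 1 × 50 + 13
50 = 3 × 13 + 11
13 = 1 × 11 + 2
11 = 5 × 2 + 1
2 = 2 × 1 + 0
Continued fraction: [1; 3, 1, 5, 2]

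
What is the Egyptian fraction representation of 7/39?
1/6 + 1/78

Greedy algorithm:
7/39: ceiling(39/7) = 6, use 1/6
1/78: ceiling(78/1) = 78, use 1/78
Result: 7/39 = 1/6 + 1/78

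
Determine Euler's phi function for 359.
358

359 = 359
φ(n) = n × ∏(1 - 1/p) for each prime p dividing n
φ(359) = 359 × (1 - 1/359) = 358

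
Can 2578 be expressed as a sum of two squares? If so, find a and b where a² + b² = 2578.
27² + 43² (a=27, b=43)

Factorization: 2578 = 2 × 1289
By Fermat: n is sum of two squares iff every prime p ≡ 3 (mod 4) appears to even power.
All primes ≡ 3 (mod 4) appear to even power.
Search a = 0, 1, 2, … for 2578 - a² a perfect square: first hit at a = 27: 2578 - 729 = 1849 = 43².
2578 = 27² + 43² = 729 + 1849 ✓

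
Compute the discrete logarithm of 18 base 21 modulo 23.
6

Baby-step giant-step with step n = ⌈√23⌉ = 5.
Baby steps 21^j mod 23 (j:value) for j=0..4: 0:1, 1:21, 2:4, 3:15, 4:16.
Giant-step multiplier: 21^(-5) ≡ 21^(22-5) = 21^17 ≡ 5 (mod 23).
Giant steps γ_i = 18·5^i mod 23: γ_0=18, γ_1=21 (in table at j=1).
x = i·n + j = 1·5 + 1 = 6.
Check: 21^6 ≡ 18 (mod 23).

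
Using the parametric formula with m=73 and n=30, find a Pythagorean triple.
(4429, 4380, 6229)

Euclid's formula: a = m² - n², b = 2mn, c = m² + n²
m = 73, n = 30
a = 73² - 30² = 5329 - 900 = 4429
b = 2 × 73 × 30 = 4380
c = 73² + 30² = 5329 + 900 = 6229
Verification: 4429² + 4380² = 19616041 + 19184400 = 38800441 = 6229² ✓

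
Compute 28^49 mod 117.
28

Repeated squaring. Binary of 49 = 110001.
28^1 ≡ 28 (mod 117); 28^2 ≡ 82 (mod 117); 28^4 ≡ 55 (mod 117); 28^8 ≡ 100 (mod 117); 28^16 ≡ 55 (mod 117); 28^32 ≡ 100 (mod 117)
28^49 = 28^1 × 28^16 × 28^32 ≡ 28 (mod 117)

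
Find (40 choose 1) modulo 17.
6

Using Lucas' theorem:
Write n=40 and k=1 in base 17:
n in base 17: [2, 6]
k in base 17: [0, 1]
C(40,1) mod 17 = ∏ C(n_i, k_i) mod 17
Digit binomials (mod 17): C(2,0) = 1; C(6,1) = 6
Product: 1 × 6 = 6 ≡ 6 (mod 17)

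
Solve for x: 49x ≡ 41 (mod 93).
x ≡ 35 (mod 93)

gcd(49, 93) = 1, which divides 41, so solutions exist.
Find 49^(-1) mod 93 by the extended Euclidean algorithm:
93 = 1 × 49 + 44  ⟹  44 = (1)·93 + (-1)·49
49 = 1 × 44 + 5  ⟹  5 = (-1)·93 + (2)·49
44 = 8 × 5 + 4  ⟹  4 = (9)·93 + (-17)·49
5 = 1 × 4 + 1  ⟹  1 = (-10)·93 + (19)·49
So (19)·49 ≡ 1 (mod 93), i.e. 49^(-1) ≡ 19 (mod 93).
x ≡ 19 × 41 = 779 ≡ 35 (mod 93).
Check: 49 × 35 = 1715 ≡ 41 (mod 93).
Unique solution: x ≡ 35 (mod 93)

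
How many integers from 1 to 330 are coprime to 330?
80

330 = 2 × 3 × 5 × 11
φ(n) = n × ∏(1 - 1/p) for each prime p dividing n
φ(330) = 330 × (1 - 1/2) × (1 - 1/3) × (1 - 1/5) × (1 - 1/11) = 80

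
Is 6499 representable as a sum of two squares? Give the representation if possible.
Not possible

Factorization: 6499 = 67 × 97
By Fermat: n is sum of two squares iff every prime p ≡ 3 (mod 4) appears to even power.
Prime(s) ≡ 3 (mod 4) with odd exponent: [(67, 1)]
Therefore 6499 cannot be expressed as a² + b².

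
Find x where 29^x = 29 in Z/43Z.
1

Baby-step giant-step with step n = ⌈√43⌉ = 7.
Baby steps 29^j mod 43 (j:value) for j=0..6: 0:1, 1:29, 2:24, 3:8, 4:17, 5:20, 6:21.
h = 29 is already in the table at j=1, so x = 1.
Check: 29^1 ≡ 29 (mod 43).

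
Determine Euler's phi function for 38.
18

38 = 2 × 19
φ(n) = n × ∏(1 - 1/p) for each prime p dividing n
φ(38) = 38 × (1 - 1/2) × (1 - 1/19) = 18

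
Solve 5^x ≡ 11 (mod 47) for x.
7

Baby-step giant-step with step n = ⌈√47⌉ = 7.
Baby steps 5^j mod 47 (j:value) for j=0..6: 0:1, 1:5, 2:25, 3:31, 4:14, 5:23, 6:21.
Giant-step multiplier: 5^(-7) ≡ 5^(46-7) = 5^39 ≡ 30 (mod 47).
Giant steps γ_i = 11·30^i mod 47: γ_0=11, γ_1=1 (in table at j=0).
x = i·n + j = 1·7 + 0 = 7.
Check: 5^7 ≡ 11 (mod 47).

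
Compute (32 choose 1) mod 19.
13

Using Lucas' theorem:
Write n=32 and k=1 in base 19:
n in base 19: [1, 13]
k in base 19: [0, 1]
C(32,1) mod 19 = ∏ C(n_i, k_i) mod 19
Digit binomials (mod 19): C(1,0) = 1; C(13,1) = 13
Product: 1 × 13 = 13 ≡ 13 (mod 19)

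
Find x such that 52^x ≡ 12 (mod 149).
7

Baby-step giant-step with step n = ⌈√149⌉ = 13.
Baby steps 52^j mod 149 (j:value) for j=0..12: 0:1, 1:52, 2:22, 3:101, 4:37, 5:136, 6:69, 7:12, 8:28, 9:115, 10:20, 11:146, 12:142.
h = 12 is already in the table at j=7, so x = 7.
Check: 52^7 ≡ 12 (mod 149).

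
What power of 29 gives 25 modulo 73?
70

Baby-step giant-step with step n = ⌈√73⌉ = 9.
Baby steps 29^j mod 73 (j:value) for j=0..8: 0:1, 1:29, 2:38, 3:7, 4:57, 5:47, 6:49, 7:34, 8:37.
Giant-step multiplier: 29^(-9) ≡ 29^(72-9) = 29^63 ≡ 63 (mod 73).
Giant steps γ_i = 25·63^i mod 73: γ_0=25, γ_1=42, γ_2=18, γ_3=39, γ_4=48, γ_5=31, γ_6=55, γ_7=34 (in table at j=7).
x = i·n + j = 7·9 + 7 = 70.
Check: 29^70 ≡ 25 (mod 73).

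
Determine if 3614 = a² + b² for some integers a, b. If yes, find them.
Not possible

Factorization: 3614 = 2 × 13 × 139
By Fermat: n is sum of two squares iff every prime p ≡ 3 (mod 4) appears to even power.
Prime(s) ≡ 3 (mod 4) with odd exponent: [(139, 1)]
Therefore 3614 cannot be expressed as a² + b².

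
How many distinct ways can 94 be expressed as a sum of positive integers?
92669720

p(n) counts ways to write n as a sum of positive integers (order ignored).
Euler's pentagonal recurrence: p(k) = p(k-1) + p(k-2) - p(k-5) - p(k-7) + p(k-12) + p(k-15) - ... (offsets j(3j∓1)/2, signs ++--, p(0)=1, p(<0)=0).
DP table for k = 0..93: p(0)=1, p(1)=1, p(2)=2, p(3)=3, p(4)=5, p(5)=7, p(6)=11, p(7)=15, p(8)=22, p(9)=30, p(10)=42, p(11)=56, p(12)=77, p(13)=101, p(14)=135, p(15)=176, p(16)=231, p(17)=297, p(18)=385, p(19)=490, p(20)=627, p(21)=792, p(22)=1002, p(23)=1255, p(24)=1575, p(25)=1958, p(26)=2436, p(27)=3010, p(28)=3718, p(29)=4565, p(30)=5604, p(31)=6842, p(32)=8349, p(33)=10143, p(34)=12310, p(35)=14883, p(36)=17977, p(37)=21637, p(38)=26015, p(39)=31185, p(40)=37338, p(41)=44583, p(42)=53174, p(43)=63261, p(44)=75175, p(45)=89134, p(46)=105558, p(47)=124754, p(48)=147273, p(49)=173525, p(50)=204226, p(51)=239943, p(52)=281589, p(53)=329931, p(54)=386155, p(55)=451276, p(56)=526823, p(57)=614154, p(58)=715220, p(59)=831820, p(60)=966467, p(61)=1121505, p(62)=1300156, p(63)=1505499, p(64)=1741630, p(65)=2012558, p(66)=2323520, p(67)=2679689, p(68)=3087735, p(69)=3554345, p(70)=4087968, p(71)=4697205, p(72)=5392783, p(73)=6185689, p(74)=7089500, p(75)=8118264, p(76)=9289091, p(77)=10619863, p(78)=12132164, p(79)=13848650, p(80)=15796476, p(81)=18004327, p(82)=20506255, p(83)=23338469, p(84)=26543660, p(85)=30167357, p(86)=34262962, p(87)=38887673, p(88)=44108109, p(89)=49995925, p(90)=56634173, p(91)=64112359, p(92)=72533807, p(93)=82010177.
Final step: p(94) = p(93) + p(92) - p(89) - p(87) + p(82) + p(79) - p(72) - p(68) + p(59) + p(54) - p(43) - p(37) + p(24) + p(17) - p(2)
= 82010177 + 72533807 - 49995925 - 38887673 + 20506255 + 13848650 - 5392783 - 3087735 + 831820 + 386155 - 63261 - 21637 + 1575 + 297 - 2
= 92669720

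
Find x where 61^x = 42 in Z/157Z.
142

Baby-step giant-step with step n = ⌈√157⌉ = 13.
Baby steps 61^j mod 157 (j:value) for j=0..12: 0:1, 1:61, 2:110, 3:116, 4:11, 5:43, 6:111, 7:20, 8:121, 9:2, 10:122, 11:63, 12:75.
Giant-step multiplier: 61^(-13) ≡ 61^(156-13) = 61^143 ≡ 50 (mod 157).
Giant steps γ_i = 42·50^i mod 157: γ_0=42, γ_1=59, γ_2=124, γ_3=77, γ_4=82, γ_5=18, γ_6=115, γ_7=98, γ_8=33, γ_9=80, γ_10=75 (in table at j=12).
x = i·n + j = 10·13 + 12 = 142.
Check: 61^142 ≡ 42 (mod 157).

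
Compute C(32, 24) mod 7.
2

Using Lucas' theorem:
Write n=32 and k=24 in base 7:
n in base 7: [4, 4]
k in base 7: [3, 3]
C(32,24) mod 7 = ∏ C(n_i, k_i) mod 7
Digit binomials (mod 7): C(4,3) = 4; C(4,3) = 4
Product: 4 × 4 = 16 ≡ 2 (mod 7)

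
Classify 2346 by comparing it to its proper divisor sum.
abundant

Proper divisors of 2346: sum = 1 + 2 + 3 + 6 + 17 + 23 + 34 + 46 + 51 + 69 + 102 + 138 + 391 + 782 + 1173 = 2838
Since 2838 > 2346, 2346 is abundant.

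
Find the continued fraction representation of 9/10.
[0; 1, 9]

Euclidean algorithm steps:
9 = 0 × 10 + 9
10 = 1 × 9 + 1
9 = 9 × 1 + 0
Continued fraction: [0; 1, 9]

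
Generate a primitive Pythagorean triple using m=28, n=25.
(159, 1400, 1409)

Euclid's formula: a = m² - n², b = 2mn, c = m² + n²
m = 28, n = 25
a = 28² - 25² = 784 - 625 = 159
b = 2 × 28 × 25 = 1400
c = 28² + 25² = 784 + 625 = 1409
Verification: 159² + 1400² = 25281 + 1960000 = 1985281 = 1409² ✓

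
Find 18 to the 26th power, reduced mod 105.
9

Repeated squaring. Binary of 26 = 11010.
18^1 ≡ 18 (mod 105); 18^2 ≡ 9 (mod 105); 18^4 ≡ 81 (mod 105); 18^8 ≡ 51 (mod 105); 18^16 ≡ 81 (mod 105)
18^26 = 18^2 × 18^8 × 18^16 ≡ 9 (mod 105)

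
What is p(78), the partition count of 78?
12132164

p(n) counts ways to write n as a sum of positive integers (order ignored).
Euler's pentagonal recurrence: p(k) = p(k-1) + p(k-2) - p(k-5) - p(k-7) + p(k-12) + p(k-15) - ... (offsets j(3j∓1)/2, signs ++--, p(0)=1, p(<0)=0).
DP table for k = 0..77: p(0)=1, p(1)=1, p(2)=2, p(3)=3, p(4)=5, p(5)=7, p(6)=11, p(7)=15, p(8)=22, p(9)=30, p(10)=42, p(11)=56, p(12)=77, p(13)=101, p(14)=135, p(15)=176, p(16)=231, p(17)=297, p(18)=385, p(19)=490, p(20)=627, p(21)=792, p(22)=1002, p(23)=1255, p(24)=1575, p(25)=1958, p(26)=2436, p(27)=3010, p(28)=3718, p(29)=4565, p(30)=5604, p(31)=6842, p(32)=8349, p(33)=10143, p(34)=12310, p(35)=14883, p(36)=17977, p(37)=21637, p(38)=26015, p(39)=31185, p(40)=37338, p(41)=44583, p(42)=53174, p(43)=63261, p(44)=75175, p(45)=89134, p(46)=105558, p(47)=124754, p(48)=147273, p(49)=173525, p(50)=204226, p(51)=239943, p(52)=281589, p(53)=329931, p(54)=386155, p(55)=451276, p(56)=526823, p(57)=614154, p(58)=715220, p(59)=831820, p(60)=966467, p(61)=1121505, p(62)=1300156, p(63)=1505499, p(64)=1741630, p(65)=2012558, p(66)=2323520, p(67)=2679689, p(68)=3087735, p(69)=3554345, p(70)=4087968, p(71)=4697205, p(72)=5392783, p(73)=6185689, p(74)=7089500, p(75)=8118264, p(76)=9289091, p(77)=10619863.
Final step: p(78) = p(77) + p(76) - p(73) - p(71) + p(66) + p(63) - p(56) - p(52) + p(43) + p(38) - p(27) - p(21) + p(8) + p(1)
= 10619863 + 9289091 - 6185689 - 4697205 + 2323520 + 1505499 - 526823 - 281589 + 63261 + 26015 - 3010 - 792 + 22 + 1
= 12132164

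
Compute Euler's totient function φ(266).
108

266 = 2 × 7 × 19
φ(n) = n × ∏(1 - 1/p) for each prime p dividing n
φ(266) = 266 × (1 - 1/2) × (1 - 1/7) × (1 - 1/19) = 108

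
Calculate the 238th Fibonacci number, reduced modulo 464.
319

Matrix identity: Q^n = [[F_(n+1), F_n], [F_n, F_(n-1)]] with Q = [[1,1],[1,0]].
n = 238 = 11101110₂. Square-and-multiply, entries mod 464:
Q^1 = [[1,1],[1,0]]
Q^3 = (Q^1)²·Q = [[3,2],[2,1]]
Q^7 = (Q^3)²·Q = [[21,13],[13,8]]
Q^14 = (Q^7)² = [[146,377],[377,233]]
Q^29 = (Q^14)²·Q = [[88,117],[117,435]]
Q^59 = (Q^29)²·Q = [[32,89],[89,407]]
Q^119 = (Q^59)²·Q = [[224,129],[129,95]]
Q^238 = (Q^119)² = [[1,319],[319,146]]
F_238 mod 464 = Q^238[0][1] = 319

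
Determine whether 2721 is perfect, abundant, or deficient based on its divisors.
deficient

Proper divisors of 2721: sum = 1 + 3 + 907 = 911
Since 911 < 2721, 2721 is deficient.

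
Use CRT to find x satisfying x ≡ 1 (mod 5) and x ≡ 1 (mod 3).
1

Using Chinese Remainder Theorem:
M = 5 × 3 = 15
M1 = 3, M2 = 5
y1 = 3^(-1) mod 5 = 2
y2 = 5^(-1) mod 3 = 2
x = (1×3×2 + 1×5×2) mod 15 = 1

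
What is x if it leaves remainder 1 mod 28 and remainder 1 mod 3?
1

Using Chinese Remainder Theorem:
M = 28 × 3 = 84
M1 = 3, M2 = 28
y1 = 3^(-1) mod 28 = 19
y2 = 28^(-1) mod 3 = 1
x = (1×3×19 + 1×28×1) mod 84 = 1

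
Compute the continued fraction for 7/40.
[0; 5, 1, 2, 2]

Euclidean algorithm steps:
7 = 0 × 40 + 7
40 = 5 × 7 + 5
7 = 1 × 5 + 2
5 = 2 × 2 + 1
2 = 2 × 1 + 0
Continued fraction: [0; 5, 1, 2, 2]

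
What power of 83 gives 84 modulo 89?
74

Baby-step giant-step with step n = ⌈√89⌉ = 10.
Baby steps 83^j mod 89 (j:value) for j=0..9: 0:1, 1:83, 2:36, 3:51, 4:50, 5:56, 6:20, 7:58, 8:8, 9:41.
Giant-step multiplier: 83^(-10) ≡ 83^(88-10) = 83^78 ≡ 17 (mod 89).
Giant steps γ_i = 84·17^i mod 89: γ_0=84, γ_1=4, γ_2=68, γ_3=88, γ_4=72, γ_5=67, γ_6=71, γ_7=50 (in table at j=4).
x = i·n + j = 7·10 + 4 = 74.
Check: 83^74 ≡ 84 (mod 89).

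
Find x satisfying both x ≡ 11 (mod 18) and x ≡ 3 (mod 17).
173

Using Chinese Remainder Theorem:
M = 18 × 17 = 306
M1 = 17, M2 = 18
y1 = 17^(-1) mod 18 = 17
y2 = 18^(-1) mod 17 = 1
x = (11×17×17 + 3×18×1) mod 306 = 173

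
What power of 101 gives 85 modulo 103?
19

Baby-step giant-step with step n = ⌈√103⌉ = 11.
Baby steps 101^j mod 103 (j:value) for j=0..10: 0:1, 1:101, 2:4, 3:95, 4:16, 5:71, 6:64, 7:78, 8:50, 9:3, 10:97.
Giant-step multiplier: 101^(-11) ≡ 101^(102-11) = 101^91 ≡ 43 (mod 103).
Giant steps γ_i = 85·43^i mod 103: γ_0=85, γ_1=50 (in table at j=8).
x = i·n + j = 1·11 + 8 = 19.
Check: 101^19 ≡ 85 (mod 103).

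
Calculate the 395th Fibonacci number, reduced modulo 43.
42

Matrix identity: Q^n = [[F_(n+1), F_n], [F_n, F_(n-1)]] with Q = [[1,1],[1,0]].
n = 395 = 110001011₂. Square-and-multiply, entries mod 43:
Q^1 = [[1,1],[1,0]]
Q^3 = (Q^1)²·Q = [[3,2],[2,1]]
Q^6 = (Q^3)² = [[13,8],[8,5]]
Q^12 = (Q^6)² = [[18,15],[15,3]]
Q^24 = (Q^12)² = [[33,14],[14,19]]
Q^49 = (Q^24)²·Q = [[35,38],[38,40]]
Q^98 = (Q^49)² = [[3,12],[12,34]]
Q^197 = (Q^98)²·Q = [[38,24],[24,14]]
Q^395 = (Q^197)²·Q = [[0,42],[42,1]]
F_395 mod 43 = Q^395[0][1] = 42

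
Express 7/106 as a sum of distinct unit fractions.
1/16 + 1/283 + 1/239984

Greedy algorithm:
7/106: ceiling(106/7) = 16, use 1/16
3/848: ceiling(848/3) = 283, use 1/283
1/239984: ceiling(239984/1) = 239984, use 1/239984
Result: 7/106 = 1/16 + 1/283 + 1/239984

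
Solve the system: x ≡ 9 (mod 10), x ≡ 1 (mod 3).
19

Using Chinese Remainder Theorem:
M = 10 × 3 = 30
M1 = 3, M2 = 10
y1 = 3^(-1) mod 10 = 7
y2 = 10^(-1) mod 3 = 1
x = (9×3×7 + 1×10×1) mod 30 = 19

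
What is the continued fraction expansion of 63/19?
[3; 3, 6]

Euclidean algorithm steps:
63 = 3 × 19 + 6
19 = 3 × 6 + 1
6 = 6 × 1 + 0
Continued fraction: [3; 3, 6]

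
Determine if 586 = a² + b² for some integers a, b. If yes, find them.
15² + 19² (a=15, b=19)

Factorization: 586 = 2 × 293
By Fermat: n is sum of two squares iff every prime p ≡ 3 (mod 4) appears to even power.
All primes ≡ 3 (mod 4) appear to even power.
Search a = 0, 1, 2, … for 586 - a² a perfect square: first hit at a = 15: 586 - 225 = 361 = 19².
586 = 15² + 19² = 225 + 361 ✓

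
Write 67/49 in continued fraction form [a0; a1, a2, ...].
[1; 2, 1, 2, 1, 1, 2]

Euclidean algorithm steps:
67 = 1 × 49 + 18
49 = 2 × 18 + 13
18 = 1 × 13 + 5
13 = 2 × 5 + 3
5 = 1 × 3 + 2
3 = 1 × 2 + 1
2 = 2 × 1 + 0
Continued fraction: [1; 2, 1, 2, 1, 1, 2]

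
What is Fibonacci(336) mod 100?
52

Matrix identity: Q^n = [[F_(n+1), F_n], [F_n, F_(n-1)]] with Q = [[1,1],[1,0]].
n = 336 = 101010000₂. Square-and-multiply, entries mod 100:
Q^1 = [[1,1],[1,0]]
Q^2 = (Q^1)² = [[2,1],[1,1]]
Q^5 = (Q^2)²·Q = [[8,5],[5,3]]
Q^10 = (Q^5)² = [[89,55],[55,34]]
Q^21 = (Q^10)²·Q = [[11,46],[46,65]]
Q^42 = (Q^21)² = [[37,96],[96,41]]
Q^84 = (Q^42)² = [[85,88],[88,97]]
Q^168 = (Q^84)² = [[69,16],[16,53]]
Q^336 = (Q^168)² = [[17,52],[52,65]]
F_336 mod 100 = Q^336[0][1] = 52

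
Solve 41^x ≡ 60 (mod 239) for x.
78

Baby-step giant-step with step n = ⌈√239⌉ = 16.
Baby steps 41^j mod 239 (j:value) for j=0..15: 0:1, 1:41, 2:8, 3:89, 4:64, 5:234, 6:34, 7:199, 8:33, 9:158, 10:25, 11:69, 12:200, 13:74, 14:166, 15:114.
Giant-step multiplier: 41^(-16) ≡ 41^(238-16) = 41^222 ≡ 124 (mod 239).
Giant steps γ_i = 60·124^i mod 239: γ_0=60, γ_1=31, γ_2=20, γ_3=90, γ_4=166 (in table at j=14).
x = i·n + j = 4·16 + 14 = 78.
Check: 41^78 ≡ 60 (mod 239).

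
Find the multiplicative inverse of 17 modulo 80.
33

gcd(17, 80) = 1, so the inverse exists.
Extended Euclidean algorithm on (80, 17):
80 = 4 × 17 + 12  ⟹  12 = (1)·80 + (-4)·17
17 = 1 × 12 + 5  ⟹  5 = (-1)·80 + (5)·17
12 = 2 × 5 + 2  ⟹  2 = (3)·80 + (-14)·17
5 = 2 × 2 + 1  ⟹  1 = (-7)·80 + (33)·17
So (33)·17 ≡ 1 (mod 80), i.e. 17^(-1) ≡ 33 (mod 80).
Check: 17 × 33 = 561 ≡ 1 (mod 80)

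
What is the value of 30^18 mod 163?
1

Repeated squaring. Binary of 18 = 10010.
30^1 ≡ 30 (mod 163); 30^2 ≡ 85 (mod 163); 30^4 ≡ 53 (mod 163); 30^8 ≡ 38 (mod 163); 30^16 ≡ 140 (mod 163)
30^18 = 30^2 × 30^16 ≡ 1 (mod 163)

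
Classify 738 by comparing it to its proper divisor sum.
abundant

Proper divisors of 738: sum = 1 + 2 + 3 + 6 + 9 + 18 + 41 + 82 + 123 + 246 + 369 = 900
Since 900 > 738, 738 is abundant.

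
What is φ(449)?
448

449 = 449
φ(n) = n × ∏(1 - 1/p) for each prime p dividing n
φ(449) = 449 × (1 - 1/449) = 448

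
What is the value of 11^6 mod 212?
89

Repeated squaring. Binary of 6 = 110.
11^1 ≡ 11 (mod 212); 11^2 ≡ 121 (mod 212); 11^4 ≡ 13 (mod 212)
11^6 = 11^2 × 11^4 ≡ 89 (mod 212)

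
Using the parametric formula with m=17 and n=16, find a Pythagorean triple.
(33, 544, 545)

Euclid's formula: a = m² - n², b = 2mn, c = m² + n²
m = 17, n = 16
a = 17² - 16² = 289 - 256 = 33
b = 2 × 17 × 16 = 544
c = 17² + 16² = 289 + 256 = 545
Verification: 33² + 544² = 1089 + 295936 = 297025 = 545² ✓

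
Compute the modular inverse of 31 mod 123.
4

gcd(31, 123) = 1, so the inverse exists.
Extended Euclidean algorithm on (123, 31):
123 = 3 × 31 + 30  ⟹  30 = (1)·123 + (-3)·31
31 = 1 × 30 + 1  ⟹  1 = (-1)·123 + (4)·31
So (4)·31 ≡ 1 (mod 123), i.e. 31^(-1) ≡ 4 (mod 123).
Check: 31 × 4 = 124 ≡ 1 (mod 123)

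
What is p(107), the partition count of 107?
431149389

p(n) counts ways to write n as a sum of positive integers (order ignored).
Euler's pentagonal recurrence: p(k) = p(k-1) + p(k-2) - p(k-5) - p(k-7) + p(k-12) + p(k-15) - ... (offsets j(3j∓1)/2, signs ++--, p(0)=1, p(<0)=0).
DP table for k = 0..106: p(0)=1, p(1)=1, p(2)=2, p(3)=3, p(4)=5, p(5)=7, p(6)=11, p(7)=15, p(8)=22, p(9)=30, p(10)=42, p(11)=56, p(12)=77, p(13)=101, p(14)=135, p(15)=176, p(16)=231, p(17)=297, p(18)=385, p(19)=490, p(20)=627, p(21)=792, p(22)=1002, p(23)=1255, p(24)=1575, p(25)=1958, p(26)=2436, p(27)=3010, p(28)=3718, p(29)=4565, p(30)=5604, p(31)=6842, p(32)=8349, p(33)=10143, p(34)=12310, p(35)=14883, p(36)=17977, p(37)=21637, p(38)=26015, p(39)=31185, p(40)=37338, p(41)=44583, p(42)=53174, p(43)=63261, p(44)=75175, p(45)=89134, p(46)=105558, p(47)=124754, p(48)=147273, p(49)=173525, p(50)=204226, p(51)=239943, p(52)=281589, p(53)=329931, p(54)=386155, p(55)=451276, p(56)=526823, p(57)=614154, p(58)=715220, p(59)=831820, p(60)=966467, p(61)=1121505, p(62)=1300156, p(63)=1505499, p(64)=1741630, p(65)=2012558, p(66)=2323520, p(67)=2679689, p(68)=3087735, p(69)=3554345, p(70)=4087968, p(71)=4697205, p(72)=5392783, p(73)=6185689, p(74)=7089500, p(75)=8118264, p(76)=9289091, p(77)=10619863, p(78)=12132164, p(79)=13848650, p(80)=15796476, p(81)=18004327, p(82)=20506255, p(83)=23338469, p(84)=26543660, p(85)=30167357, p(86)=34262962, p(87)=38887673, p(88)=44108109, p(89)=49995925, p(90)=56634173, p(91)=64112359, p(92)=72533807, p(93)=82010177, p(94)=92669720, p(95)=104651419, p(96)=118114304, p(97)=133230930, p(98)=150198136, p(99)=169229875, p(100)=190569292, p(101)=214481126, p(102)=241265379, p(103)=271248950, p(104)=304801365, p(105)=342325709, p(106)=384276336.
Final step: p(107) = p(106) + p(105) - p(102) - p(100) + p(95) + p(92) - p(85) - p(81) + p(72) + p(67) - p(56) - p(50) + p(37) + p(30) - p(15) - p(7)
= 384276336 + 342325709 - 241265379 - 190569292 + 104651419 + 72533807 - 30167357 - 18004327 + 5392783 + 2679689 - 526823 - 204226 + 21637 + 5604 - 176 - 15
= 431149389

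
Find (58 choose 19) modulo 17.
12

Using Lucas' theorem:
Write n=58 and k=19 in base 17:
n in base 17: [3, 7]
k in base 17: [1, 2]
C(58,19) mod 17 = ∏ C(n_i, k_i) mod 17
Digit binomials (mod 17): C(3,1) = 3; C(7,2) = 21 ≡ 4
Product: 3 × 4 = 12 ≡ 12 (mod 17)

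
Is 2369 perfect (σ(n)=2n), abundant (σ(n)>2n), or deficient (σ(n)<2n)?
deficient

Proper divisors of 2369: sum = 1 + 23 + 103 = 127
Since 127 < 2369, 2369 is deficient.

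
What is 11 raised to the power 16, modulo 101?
54

Repeated squaring. Binary of 16 = 10000.
11^1 ≡ 11 (mod 101); 11^2 ≡ 20 (mod 101); 11^4 ≡ 97 (mod 101); 11^8 ≡ 16 (mod 101); 11^16 ≡ 54 (mod 101)
11^16 = 11^16 ≡ 54 (mod 101)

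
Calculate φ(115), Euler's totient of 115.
88

115 = 5 × 23
φ(n) = n × ∏(1 - 1/p) for each prime p dividing n
φ(115) = 115 × (1 - 1/5) × (1 - 1/23) = 88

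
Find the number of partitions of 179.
625846753120

p(n) counts ways to write n as a sum of positive integers (order ignored).
Euler's pentagonal recurrence: p(k) = p(k-1) + p(k-2) - p(k-5) - p(k-7) + p(k-12) + p(k-15) - ... (offsets j(3j∓1)/2, signs ++--, p(0)=1, p(<0)=0).
DP table for k = 0..178: p(0)=1, p(1)=1, p(2)=2, p(3)=3, p(4)=5, p(5)=7, p(6)=11, p(7)=15, p(8)=22, p(9)=30, p(10)=42, p(11)=56, p(12)=77, p(13)=101, p(14)=135, p(15)=176, p(16)=231, p(17)=297, p(18)=385, p(19)=490, p(20)=627, p(21)=792, p(22)=1002, p(23)=1255, p(24)=1575, p(25)=1958, p(26)=2436, p(27)=3010, p(28)=3718, p(29)=4565, p(30)=5604, p(31)=6842, p(32)=8349, p(33)=10143, p(34)=12310, p(35)=14883, p(36)=17977, p(37)=21637, p(38)=26015, p(39)=31185, p(40)=37338, p(41)=44583, p(42)=53174, p(43)=63261, p(44)=75175, p(45)=89134, p(46)=105558, p(47)=124754, p(48)=147273, p(49)=173525, p(50)=204226, p(51)=239943, p(52)=281589, p(53)=329931, p(54)=386155, p(55)=451276, p(56)=526823, p(57)=614154, p(58)=715220, p(59)=831820, p(60)=966467, p(61)=1121505, p(62)=1300156, p(63)=1505499, p(64)=1741630, p(65)=2012558, p(66)=2323520, p(67)=2679689, p(68)=3087735, p(69)=3554345, p(70)=4087968, p(71)=4697205, p(72)=5392783, p(73)=6185689, p(74)=7089500, p(75)=8118264, p(76)=9289091, p(77)=10619863, p(78)=12132164, p(79)=13848650, p(80)=15796476, p(81)=18004327, p(82)=20506255, p(83)=23338469, p(84)=26543660, p(85)=30167357, p(86)=34262962, p(87)=38887673, p(88)=44108109, p(89)=49995925, p(90)=56634173, p(91)=64112359, p(92)=72533807, p(93)=82010177, p(94)=92669720, p(95)=104651419, p(96)=118114304, p(97)=133230930, p(98)=150198136, p(99)=169229875, p(100)=190569292, p(101)=214481126, p(102)=241265379, p(103)=271248950, p(104)=304801365, p(105)=342325709, p(106)=384276336, p(107)=431149389, p(108)=483502844, p(109)=541946240, p(110)=607163746, p(111)=679903203, p(112)=761002156, p(113)=851376628, p(114)=952050665, p(115)=1064144451, p(116)=1188908248, p(117)=1327710076, p(118)=1482074143, p(119)=1653668665, p(120)=1844349560, p(121)=2056148051, p(122)=2291320912, p(123)=2552338241, p(124)=2841940500, p(125)=3163127352, p(126)=3519222692, p(127)=3913864295, p(128)=4351078600, p(129)=4835271870, p(130)=5371315400, p(131)=5964539504, p(132)=6620830889, p(133)=7346629512, p(134)=8149040695, p(135)=9035836076, p(136)=10015581680, p(137)=11097645016, p(138)=12292341831, p(139)=13610949895, p(140)=15065878135, p(141)=16670689208, p(142)=18440293320, p(143)=20390982757, p(144)=22540654445, p(145)=24908858009, p(146)=27517052599, p(147)=30388671978, p(148)=33549419497, p(149)=37027355200, p(150)=40853235313, p(151)=45060624582, p(152)=49686288421, p(153)=54770336324, p(154)=60356673280, p(155)=66493182097, p(156)=73232243759, p(157)=80630964769, p(158)=88751778802, p(159)=97662728555, p(160)=107438159466, p(161)=118159068427, p(162)=129913904637, p(163)=142798995930, p(164)=156919475295, p(165)=172389800255, p(166)=189334822579, p(167)=207890420102, p(168)=228204732751, p(169)=250438925115, p(170)=274768617130, p(171)=301384802048, p(172)=330495499613, p(173)=362326859895, p(174)=397125074750, p(175)=435157697830, p(176)=476715857290, p(177)=522115831195, p(178)=571701605655.
Final step: p(179) = p(178) + p(177) - p(174) - p(172) + p(167) + p(164) - p(157) - p(153) + p(144) + p(139) - p(128) - p(122) + p(109) + p(102) - p(87) - p(79) + p(62) + p(53) - p(34) - p(24) + p(3)
= 571701605655 + 522115831195 - 397125074750 - 330495499613 + 207890420102 + 156919475295 - 80630964769 - 54770336324 + 22540654445 + 13610949895 - 4351078600 - 2291320912 + 541946240 + 241265379 - 38887673 - 13848650 + 1300156 + 329931 - 12310 - 1575 + 3
= 625846753120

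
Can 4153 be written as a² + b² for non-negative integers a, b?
43² + 48² (a=43, b=48)

Factorization: 4153 = 4153
By Fermat: n is sum of two squares iff every prime p ≡ 3 (mod 4) appears to even power.
All primes ≡ 3 (mod 4) appear to even power.
Search a = 0, 1, 2, … for 4153 - a² a perfect square: first hit at a = 43: 4153 - 1849 = 2304 = 48².
4153 = 43² + 48² = 1849 + 2304 ✓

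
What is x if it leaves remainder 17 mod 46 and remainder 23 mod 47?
1903

Using Chinese Remainder Theorem:
M = 46 × 47 = 2162
M1 = 47, M2 = 46
y1 = 47^(-1) mod 46 = 1
y2 = 46^(-1) mod 47 = 46
x = (17×47×1 + 23×46×46) mod 2162 = 1903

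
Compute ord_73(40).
72

73 is prime, so ord(40) divides φ(73) = 72.
Divisors of 72: 1, 2, 3, 4, 6, 8, 9, 12, 18, 24, 36, 72.
Repeated squaring: 40^1 ≡ 40, 40^2 ≡ 67, 40^4 ≡ 36, 40^8 ≡ 55, 40^16 ≡ 32, 40^32 ≡ 2, 40^64 ≡ 4 (mod 73).
Test 40^d mod 73 for each divisor d in increasing order:
40^1 ≡ 40
40^2 ≡ 67
40^3 = 40^2·40^1 ≡ 52
40^4 ≡ 36
40^6 = 40^4·40^2 ≡ 3
40^8 ≡ 55
40^9 = 40^8·40^1 ≡ 10
40^12 = 40^8·40^4 ≡ 9
40^18 = 40^16·40^2 ≡ 27
40^24 = 40^16·40^8 ≡ 8
40^36 = 40^32·40^4 ≡ 72
40^72 = 40^64·40^8 ≡ 1  ← first divisor giving 1
The order is 72.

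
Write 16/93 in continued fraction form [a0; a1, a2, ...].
[0; 5, 1, 4, 3]

Euclidean algorithm steps:
16 = 0 × 93 + 16
93 = 5 × 16 + 13
16 = 1 × 13 + 3
13 = 4 × 3 + 1
3 = 3 × 1 + 0
Continued fraction: [0; 5, 1, 4, 3]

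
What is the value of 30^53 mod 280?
200

Repeated squaring. Binary of 53 = 110101.
30^1 ≡ 30 (mod 280); 30^2 ≡ 60 (mod 280); 30^4 ≡ 240 (mod 280); 30^8 ≡ 200 (mod 280); 30^16 ≡ 240 (mod 280); 30^32 ≡ 200 (mod 280)
30^53 = 30^1 × 30^4 × 30^16 × 30^32 ≡ 200 (mod 280)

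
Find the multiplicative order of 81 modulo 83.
41

83 is prime, so ord(81) divides φ(83) = 82.
Divisors of 82: 1, 2, 41, 82.
Repeated squaring: 81^1 ≡ 81, 81^2 ≡ 4, 81^4 ≡ 16, 81^8 ≡ 7, 81^16 ≡ 49, 81^32 ≡ 77, 81^64 ≡ 36 (mod 83).
Test 81^d mod 83 for each divisor d in increasing order:
81^1 ≡ 81
81^2 ≡ 4
81^41 = 81^32·81^8·81^1 ≡ 1  ← first divisor giving 1
The order is 41.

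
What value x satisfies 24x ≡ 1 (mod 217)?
208

gcd(24, 217) = 1, so the inverse exists.
Extended Euclidean algorithm on (217, 24):
217 = 9 × 24 + 1  ⟹  1 = (1)·217 + (-9)·24
So (-9)·24 ≡ 1 (mod 217), i.e. 24^(-1) ≡ -9 ≡ 208 (mod 217).
Check: 24 × 208 = 4992 ≡ 1 (mod 217)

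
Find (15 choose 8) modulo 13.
0

Using Lucas' theorem:
Write n=15 and k=8 in base 13:
n in base 13: [1, 2]
k in base 13: [0, 8]
C(15,8) mod 13 = ∏ C(n_i, k_i) mod 13
Digit binomials (mod 13): C(1,0) = 1; C(2,8) = 0 (k_i > n_i)
Product: 1 × 0 = 0 ≡ 0 (mod 13)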